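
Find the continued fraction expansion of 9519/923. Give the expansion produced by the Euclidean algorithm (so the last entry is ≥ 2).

[10; 3, 5, 6, 4, 2]

9519 = 10*923 + 289
923 = 3*289 + 56
289 = 5*56 + 9
56 = 6*9 + 2
9 = 4*2 + 1
2 = 2*1 + 0  (stop)
So 9519/923 = [10; 3, 5, 6, 4, 2].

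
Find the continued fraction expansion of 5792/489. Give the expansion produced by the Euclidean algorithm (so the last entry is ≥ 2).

[11; 1, 5, 2, 3, 3, 3]

5792 = 11×489 + 413
489 = 1×413 + 76
413 = 5×76 + 33
76 = 2×33 + 10
33 = 3×10 + 3
10 = 3×3 + 1
3 = 3×1 + 0  (stop)
So 5792/489 = [11; 1, 5, 2, 3, 3, 3].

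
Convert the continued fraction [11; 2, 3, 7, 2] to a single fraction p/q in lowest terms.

Using pₖ = aₖpₖ₋₁ + pₖ₋₂ and qₖ = aₖqₖ₋₁ + qₖ₋₂:
  k=0: a=11, p=11, q=1
  k=1: a=2, p=23, q=2
  k=2: a=3, p=80, q=7
  k=3: a=7, p=583, q=51
  k=4: a=2, p=1246, q=109

1246/109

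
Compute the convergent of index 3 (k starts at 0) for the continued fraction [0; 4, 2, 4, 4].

Using pₖ = aₖpₖ₋₁ + pₖ₋₂, qₖ = aₖqₖ₋₁ + qₖ₋₂ (with p₋₁=1, p₋₂=0, q₋₁=0, q₋₂=1):
  k=0: a=0, p=0, q=1
  k=1: a=4, p=1, q=4
  k=2: a=2, p=2, q=9
  k=3: a=4, p=9, q=40

9/40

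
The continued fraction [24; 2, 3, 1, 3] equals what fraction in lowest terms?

831/34

Fold from the inside: start with 3/1.
  1 + 1/3 = 4/3
  3 + 3/4 = 15/4
  2 + 4/15 = 34/15
  24 + 15/34 = 831/34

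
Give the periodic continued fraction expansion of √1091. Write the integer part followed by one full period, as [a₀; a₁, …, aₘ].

a₀ = ⌊√1091⌋ = 33.
With m₀=0, d₀=1 and mₖ₊₁ = dₖaₖ − mₖ, dₖ₊₁ = (n − mₖ₊₁²)/dₖ, aₖ₊₁ = ⌊(a₀+mₖ₊₁)/dₖ₊₁⌋:
  k=1: m=33, d=2, a=33
  k=2: m=33, d=1, a=66
d=1 and a=2a₀=66 at k=2, so the next step gives (m, d) = (33, 2) again — its k=1 value — and the period has length 2.

[33; 33, 66]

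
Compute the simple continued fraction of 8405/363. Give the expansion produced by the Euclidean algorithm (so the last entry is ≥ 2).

8405 = 23·363 + 56
363 = 6·56 + 27
56 = 2·27 + 2
27 = 13·2 + 1
2 = 2·1 + 0  (stop)
So 8405/363 = [23; 6, 2, 13, 2].

[23; 6, 2, 13, 2]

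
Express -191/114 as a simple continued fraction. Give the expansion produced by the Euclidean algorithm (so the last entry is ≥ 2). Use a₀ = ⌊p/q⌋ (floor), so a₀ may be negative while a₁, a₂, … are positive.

[-2; 3, 12, 3]

-191 = -2*114 + 37
114 = 3*37 + 3
37 = 12*3 + 1
3 = 3*1 + 0  (stop)
So -191/114 = [-2; 3, 12, 3].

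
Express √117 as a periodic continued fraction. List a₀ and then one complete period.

[10; 1, 4, 2, 4, 1, 20]

a₀ = ⌊√117⌋ = 10.
With m₀=0, d₀=1 and mₖ₊₁ = dₖaₖ − mₖ, dₖ₊₁ = (n − mₖ₊₁²)/dₖ, aₖ₊₁ = ⌊(a₀+mₖ₊₁)/dₖ₊₁⌋:
  k=1: m=10, d=17, a=1
  k=2: m=7, d=4, a=4
  k=3: m=9, d=9, a=2
  k=4: m=9, d=4, a=4
  k=5: m=7, d=17, a=1
  k=6: m=10, d=1, a=20
d=1 and a=2a₀=20 at k=6, so the next step gives (m, d) = (10, 17) again — its k=1 value — and the period has length 6.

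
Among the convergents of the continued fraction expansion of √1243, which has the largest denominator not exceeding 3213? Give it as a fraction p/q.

√1243 = [35; 3, 1, 9, 3, 9, 1, 3, 70, …] (period length 8).
Convergents:
  p_0/q_0 = 35/1
  p_1/q_1 = 106/3
  p_2/q_2 = 141/4
  p_3/q_3 = 1375/39
  p_4/q_4 = 4266/121
  p_5/q_5 = 39769/1128
  p_6/q_6 = 44035/1249
  p_7/q_7 = 171874/4875
q_6 = 1249 ≤ 3213 < 4875 = q_7, so the answer is 44035/1249.

44035/1249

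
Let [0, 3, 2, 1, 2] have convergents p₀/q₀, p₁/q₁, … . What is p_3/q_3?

3/10

Using pₖ = aₖpₖ₋₁ + pₖ₋₂, qₖ = aₖqₖ₋₁ + qₖ₋₂ (with p₋₁=1, p₋₂=0, q₋₁=0, q₋₂=1):
  k=0: a=0, p=0, q=1
  k=1: a=3, p=1, q=3
  k=2: a=2, p=2, q=7
  k=3: a=1, p=3, q=10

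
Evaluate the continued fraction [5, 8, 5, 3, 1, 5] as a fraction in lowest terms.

5076/991

Using pₖ = aₖpₖ₋₁ + pₖ₋₂ and qₖ = aₖqₖ₋₁ + qₖ₋₂:
  k=0: a=5, p=5, q=1
  k=1: a=8, p=41, q=8
  k=2: a=5, p=210, q=41
  k=3: a=3, p=671, q=131
  k=4: a=1, p=881, q=172
  k=5: a=5, p=5076, q=991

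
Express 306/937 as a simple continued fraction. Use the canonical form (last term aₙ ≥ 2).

306 = 0·937 + 306
937 = 3·306 + 19
306 = 16·19 + 2
19 = 9·2 + 1
2 = 2·1 + 0  (stop)
So 306/937 = [0; 3, 16, 9, 2].

[0; 3, 16, 9, 2]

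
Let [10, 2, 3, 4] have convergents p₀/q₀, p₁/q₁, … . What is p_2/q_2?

73/7

Using pₖ = aₖpₖ₋₁ + pₖ₋₂, qₖ = aₖqₖ₋₁ + qₖ₋₂ (with p₋₁=1, p₋₂=0, q₋₁=0, q₋₂=1):
  k=0: a=10, p=10, q=1
  k=1: a=2, p=21, q=2
  k=2: a=3, p=73, q=7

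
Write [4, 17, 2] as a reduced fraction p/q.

Using pₖ = aₖpₖ₋₁ + pₖ₋₂ and qₖ = aₖqₖ₋₁ + qₖ₋₂:
  k=0: a=4, p=4, q=1
  k=1: a=17, p=69, q=17
  k=2: a=2, p=142, q=35

142/35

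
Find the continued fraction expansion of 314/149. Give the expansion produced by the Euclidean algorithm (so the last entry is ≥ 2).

[2; 9, 3, 5]

314 = 2*149 + 16
149 = 9*16 + 5
16 = 3*5 + 1
5 = 5*1 + 0  (stop)
So 314/149 = [2; 9, 3, 5].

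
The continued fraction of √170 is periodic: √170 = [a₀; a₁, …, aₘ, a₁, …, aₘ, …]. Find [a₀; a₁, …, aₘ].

a₀ = ⌊√170⌋ = 13.
With m₀=0, d₀=1 and mₖ₊₁ = dₖaₖ − mₖ, dₖ₊₁ = (n − mₖ₊₁²)/dₖ, aₖ₊₁ = ⌊(a₀+mₖ₊₁)/dₖ₊₁⌋:
  k=1: m=13, d=1, a=26
d=1 and a=2a₀=26 at k=1, so the next step gives (m, d) = (13, 1) again — its k=1 value — and the period has length 1.

[13; 26]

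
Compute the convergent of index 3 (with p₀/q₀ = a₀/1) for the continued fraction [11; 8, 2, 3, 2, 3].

656/59

Using pₖ = aₖpₖ₋₁ + pₖ₋₂, qₖ = aₖqₖ₋₁ + qₖ₋₂ (with p₋₁=1, p₋₂=0, q₋₁=0, q₋₂=1):
  k=0: a=11, p=11, q=1
  k=1: a=8, p=89, q=8
  k=2: a=2, p=189, q=17
  k=3: a=3, p=656, q=59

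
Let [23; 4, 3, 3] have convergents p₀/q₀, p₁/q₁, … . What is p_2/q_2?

Using pₖ = aₖpₖ₋₁ + pₖ₋₂, qₖ = aₖqₖ₋₁ + qₖ₋₂ (with p₋₁=1, p₋₂=0, q₋₁=0, q₋₂=1):
  k=0: a=23, p=23, q=1
  k=1: a=4, p=93, q=4
  k=2: a=3, p=302, q=13

302/13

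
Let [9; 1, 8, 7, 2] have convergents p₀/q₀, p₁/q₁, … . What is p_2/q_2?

Using pₖ = aₖpₖ₋₁ + pₖ₋₂, qₖ = aₖqₖ₋₁ + qₖ₋₂ (with p₋₁=1, p₋₂=0, q₋₁=0, q₋₂=1):
  k=0: a=9, p=9, q=1
  k=1: a=1, p=10, q=1
  k=2: a=8, p=89, q=9

89/9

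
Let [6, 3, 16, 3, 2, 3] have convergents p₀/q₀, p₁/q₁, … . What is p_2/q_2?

310/49

Using pₖ = aₖpₖ₋₁ + pₖ₋₂, qₖ = aₖqₖ₋₁ + qₖ₋₂ (with p₋₁=1, p₋₂=0, q₋₁=0, q₋₂=1):
  k=0: a=6, p=6, q=1
  k=1: a=3, p=19, q=3
  k=2: a=16, p=310, q=49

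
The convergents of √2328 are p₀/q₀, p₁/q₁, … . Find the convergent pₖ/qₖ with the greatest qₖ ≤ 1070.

18576/385

√2328 = [48; 4, 96, …] (period length 2).
Convergents:
  p_0/q_0 = 48/1
  p_1/q_1 = 193/4
  p_2/q_2 = 18576/385
  p_3/q_3 = 74497/1544
q_2 = 385 ≤ 1070 < 1544 = q_3, so the answer is 18576/385.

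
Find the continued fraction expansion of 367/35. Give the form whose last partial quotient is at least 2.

367 = 10*35 + 17
35 = 2*17 + 1
17 = 17*1 + 0  (stop)
So 367/35 = [10; 2, 17].

[10; 2, 17]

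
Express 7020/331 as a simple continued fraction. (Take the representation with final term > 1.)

7020 = 21·331 + 69
331 = 4·69 + 55
69 = 1·55 + 14
55 = 3·14 + 13
14 = 1·13 + 1
13 = 13·1 + 0  (stop)
So 7020/331 = [21; 4, 1, 3, 1, 13].

[21; 4, 1, 3, 1, 13]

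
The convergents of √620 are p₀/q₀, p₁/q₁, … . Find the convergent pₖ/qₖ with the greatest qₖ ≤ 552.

12425/499

√620 = [24; 1, 8, 1, 48, …] (period length 4).
Convergents:
  p_0/q_0 = 24/1
  p_1/q_1 = 25/1
  p_2/q_2 = 224/9
  p_3/q_3 = 249/10
  p_4/q_4 = 12176/489
  p_5/q_5 = 12425/499
  p_6/q_6 = 111576/4481
q_5 = 499 ≤ 552 < 4481 = q_6, so the answer is 12425/499.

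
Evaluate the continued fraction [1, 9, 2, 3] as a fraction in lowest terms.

73/66

Using pₖ = aₖpₖ₋₁ + pₖ₋₂ and qₖ = aₖqₖ₋₁ + qₖ₋₂:
  k=0: a=1, p=1, q=1
  k=1: a=9, p=10, q=9
  k=2: a=2, p=21, q=19
  k=3: a=3, p=73, q=66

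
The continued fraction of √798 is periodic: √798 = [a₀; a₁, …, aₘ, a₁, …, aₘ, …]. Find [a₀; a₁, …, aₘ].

[28; 4, 56]

a₀ = ⌊√798⌋ = 28.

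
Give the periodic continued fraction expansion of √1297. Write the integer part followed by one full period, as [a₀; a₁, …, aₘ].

a₀ = ⌊√1297⌋ = 36.
With m₀=0, d₀=1 and mₖ₊₁ = dₖaₖ − mₖ, dₖ₊₁ = (n − mₖ₊₁²)/dₖ, aₖ₊₁ = ⌊(a₀+mₖ₊₁)/dₖ₊₁⌋:
  k=1: m=36, d=1, a=72
d=1 and a=2a₀=72 at k=1, so the next step gives (m, d) = (36, 1) again — its k=1 value — and the period has length 1.

[36; 72]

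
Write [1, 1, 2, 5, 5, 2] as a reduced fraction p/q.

Using pₖ = aₖpₖ₋₁ + pₖ₋₂ and qₖ = aₖqₖ₋₁ + qₖ₋₂:
  k=0: a=1, p=1, q=1
  k=1: a=1, p=2, q=1
  k=2: a=2, p=5, q=3
  k=3: a=5, p=27, q=16
  k=4: a=5, p=140, q=83
  k=5: a=2, p=307, q=182

307/182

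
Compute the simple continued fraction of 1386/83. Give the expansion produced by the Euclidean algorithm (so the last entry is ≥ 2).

1386 = 16*83 + 58
83 = 1*58 + 25
58 = 2*25 + 8
25 = 3*8 + 1
8 = 8*1 + 0  (stop)
So 1386/83 = [16; 1, 2, 3, 8].

[16; 1, 2, 3, 8]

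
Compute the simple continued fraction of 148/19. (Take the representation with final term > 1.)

[7; 1, 3, 1, 3]

148 = 7×19 + 15
19 = 1×15 + 4
15 = 3×4 + 3
4 = 1×3 + 1
3 = 3×1 + 0  (stop)
So 148/19 = [7; 1, 3, 1, 3].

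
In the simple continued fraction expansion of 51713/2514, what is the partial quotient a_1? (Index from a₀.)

51713 = 20·2514 + 1433   →  a_0 = 20
2514 = 1·1433 + 1081   →  a_1 = 1

1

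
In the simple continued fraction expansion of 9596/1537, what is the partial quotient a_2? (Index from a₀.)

9596 = 6·1537 + 374   →  a_0 = 6
1537 = 4·374 + 41   →  a_1 = 4
374 = 9·41 + 5   →  a_2 = 9

9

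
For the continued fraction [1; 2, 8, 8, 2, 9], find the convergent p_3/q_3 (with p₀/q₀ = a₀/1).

203/138

Using pₖ = aₖpₖ₋₁ + pₖ₋₂, qₖ = aₖqₖ₋₁ + qₖ₋₂ (with p₋₁=1, p₋₂=0, q₋₁=0, q₋₂=1):
  k=0: a=1, p=1, q=1
  k=1: a=2, p=3, q=2
  k=2: a=8, p=25, q=17
  k=3: a=8, p=203, q=138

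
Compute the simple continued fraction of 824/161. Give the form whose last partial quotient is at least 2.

[5; 8, 2, 9]

824 = 5·161 + 19
161 = 8·19 + 9
19 = 2·9 + 1
9 = 9·1 + 0  (stop)
So 824/161 = [5; 8, 2, 9].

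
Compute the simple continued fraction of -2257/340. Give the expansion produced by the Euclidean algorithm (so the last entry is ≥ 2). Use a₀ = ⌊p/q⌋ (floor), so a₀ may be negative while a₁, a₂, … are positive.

-2257 = -7*340 + 123
340 = 2*123 + 94
123 = 1*94 + 29
94 = 3*29 + 7
29 = 4*7 + 1
7 = 7*1 + 0  (stop)
So -2257/340 = [-7; 2, 1, 3, 4, 7].

[-7; 2, 1, 3, 4, 7]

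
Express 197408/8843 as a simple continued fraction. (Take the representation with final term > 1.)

[22; 3, 11, 7, 2, 1, 11]

197408 = 22×8843 + 2862
8843 = 3×2862 + 257
2862 = 11×257 + 35
257 = 7×35 + 12
35 = 2×12 + 11
12 = 1×11 + 1
11 = 11×1 + 0  (stop)
So 197408/8843 = [22; 3, 11, 7, 2, 1, 11].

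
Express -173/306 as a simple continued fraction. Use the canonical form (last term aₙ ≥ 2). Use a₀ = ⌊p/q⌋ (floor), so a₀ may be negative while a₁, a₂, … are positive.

-173 = -1·306 + 133
306 = 2·133 + 40
133 = 3·40 + 13
40 = 3·13 + 1
13 = 13·1 + 0  (stop)
So -173/306 = [-1; 2, 3, 3, 13].

[-1; 2, 3, 3, 13]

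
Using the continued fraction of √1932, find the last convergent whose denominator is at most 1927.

√1932 = [43; 1, 20, 1, 86, …] (period length 4).
Convergents:
  p_0/q_0 = 43/1
  p_1/q_1 = 44/1
  p_2/q_2 = 923/21
  p_3/q_3 = 967/22
  p_4/q_4 = 84085/1913
  p_5/q_5 = 85052/1935
q_4 = 1913 ≤ 1927 < 1935 = q_5, so the answer is 84085/1913.

84085/1913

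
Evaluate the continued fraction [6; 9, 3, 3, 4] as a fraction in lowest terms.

2443/400

Using pₖ = aₖpₖ₋₁ + pₖ₋₂ and qₖ = aₖqₖ₋₁ + qₖ₋₂:
  k=0: a=6, p=6, q=1
  k=1: a=9, p=55, q=9
  k=2: a=3, p=171, q=28
  k=3: a=3, p=568, q=93
  k=4: a=4, p=2443, q=400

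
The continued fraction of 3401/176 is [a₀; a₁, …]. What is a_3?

2

3401 = 19·176 + 57   →  a_0 = 19
176 = 3·57 + 5   →  a_1 = 3
57 = 11·5 + 2   →  a_2 = 11
5 = 2·2 + 1   →  a_3 = 2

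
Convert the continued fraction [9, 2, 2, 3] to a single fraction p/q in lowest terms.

Fold from the inside: start with 3/1.
  2 + 1/3 = 7/3
  2 + 3/7 = 17/7
  9 + 7/17 = 160/17

160/17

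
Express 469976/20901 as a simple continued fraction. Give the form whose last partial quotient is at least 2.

469976 = 22×20901 + 10154
20901 = 2×10154 + 593
10154 = 17×593 + 73
593 = 8×73 + 9
73 = 8×9 + 1
9 = 9×1 + 0  (stop)
So 469976/20901 = [22; 2, 17, 8, 8, 9].

[22; 2, 17, 8, 8, 9]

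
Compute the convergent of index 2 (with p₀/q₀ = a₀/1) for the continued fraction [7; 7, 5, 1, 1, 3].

257/36

Using pₖ = aₖpₖ₋₁ + pₖ₋₂, qₖ = aₖqₖ₋₁ + qₖ₋₂ (with p₋₁=1, p₋₂=0, q₋₁=0, q₋₂=1):
  k=0: a=7, p=7, q=1
  k=1: a=7, p=50, q=7
  k=2: a=5, p=257, q=36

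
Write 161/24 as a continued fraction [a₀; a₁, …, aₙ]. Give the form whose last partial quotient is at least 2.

161 = 6×24 + 17
24 = 1×17 + 7
17 = 2×7 + 3
7 = 2×3 + 1
3 = 3×1 + 0  (stop)
So 161/24 = [6; 1, 2, 2, 3].

[6; 1, 2, 2, 3]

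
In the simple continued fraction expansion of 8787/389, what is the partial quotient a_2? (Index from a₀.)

8787 = 22·389 + 229   →  a_0 = 22
389 = 1·229 + 160   →  a_1 = 1
229 = 1·160 + 69   →  a_2 = 1

1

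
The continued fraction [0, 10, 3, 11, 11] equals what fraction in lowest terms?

377/3892

Using pₖ = aₖpₖ₋₁ + pₖ₋₂ and qₖ = aₖqₖ₋₁ + qₖ₋₂:
  k=0: a=0, p=0, q=1
  k=1: a=10, p=1, q=10
  k=2: a=3, p=3, q=31
  k=3: a=11, p=34, q=351
  k=4: a=11, p=377, q=3892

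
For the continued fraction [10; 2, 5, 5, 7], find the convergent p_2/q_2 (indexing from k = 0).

Using pₖ = aₖpₖ₋₁ + pₖ₋₂, qₖ = aₖqₖ₋₁ + qₖ₋₂ (with p₋₁=1, p₋₂=0, q₋₁=0, q₋₂=1):
  k=0: a=10, p=10, q=1
  k=1: a=2, p=21, q=2
  k=2: a=5, p=115, q=11

115/11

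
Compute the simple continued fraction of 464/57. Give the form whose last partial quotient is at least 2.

[8; 7, 8]

464 = 8×57 + 8
57 = 7×8 + 1
8 = 8×1 + 0  (stop)
So 464/57 = [8; 7, 8].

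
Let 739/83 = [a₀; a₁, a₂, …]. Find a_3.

2

739 = 8·83 + 75   →  a_0 = 8
83 = 1·75 + 8   →  a_1 = 1
75 = 9·8 + 3   →  a_2 = 9
8 = 2·3 + 2   →  a_3 = 2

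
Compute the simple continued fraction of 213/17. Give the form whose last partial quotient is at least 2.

[12; 1, 1, 8]

213 = 12·17 + 9
17 = 1·9 + 8
9 = 1·8 + 1
8 = 8·1 + 0  (stop)
So 213/17 = [12; 1, 1, 8].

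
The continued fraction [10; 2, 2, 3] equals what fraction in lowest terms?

Fold from the inside: start with 3/1.
  2 + 1/3 = 7/3
  2 + 3/7 = 17/7
  10 + 7/17 = 177/17

177/17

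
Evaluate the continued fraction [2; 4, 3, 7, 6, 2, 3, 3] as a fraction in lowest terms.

Using pₖ = aₖpₖ₋₁ + pₖ₋₂ and qₖ = aₖqₖ₋₁ + qₖ₋₂:
  k=0: a=2, p=2, q=1
  k=1: a=4, p=9, q=4
  k=2: a=3, p=29, q=13
  k=3: a=7, p=212, q=95
  k=4: a=6, p=1301, q=583
  k=5: a=2, p=2814, q=1261
  k=6: a=3, p=9743, q=4366
  k=7: a=3, p=32043, q=14359

32043/14359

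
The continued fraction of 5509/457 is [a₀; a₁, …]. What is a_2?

5509 = 12·457 + 25   →  a_0 = 12
457 = 18·25 + 7   →  a_1 = 18
25 = 3·7 + 4   →  a_2 = 3

3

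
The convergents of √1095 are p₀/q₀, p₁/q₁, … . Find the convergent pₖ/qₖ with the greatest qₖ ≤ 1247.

√1095 = [33; 11, 66, …] (period length 2).
Convergents:
  p_0/q_0 = 33/1
  p_1/q_1 = 364/11
  p_2/q_2 = 24057/727
  p_3/q_3 = 264991/8008
q_2 = 727 ≤ 1247 < 8008 = q_3, so the answer is 24057/727.

24057/727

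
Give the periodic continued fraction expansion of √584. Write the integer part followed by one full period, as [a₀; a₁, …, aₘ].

[24; 6, 48]

a₀ = ⌊√584⌋ = 24.
With m₀=0, d₀=1 and mₖ₊₁ = dₖaₖ − mₖ, dₖ₊₁ = (n − mₖ₊₁²)/dₖ, aₖ₊₁ = ⌊(a₀+mₖ₊₁)/dₖ₊₁⌋:
  k=1: m=24, d=8, a=6
  k=2: m=24, d=1, a=48
d=1 and a=2a₀=48 at k=2, so the next step gives (m, d) = (24, 8) again — its k=1 value — and the period has length 2.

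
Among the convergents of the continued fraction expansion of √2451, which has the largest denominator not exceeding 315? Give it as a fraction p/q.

√2451 = [49; 1, 1, 32, 1, 1, 98, …] (period length 6).
Convergents:
  p_0/q_0 = 49/1
  p_1/q_1 = 50/1
  p_2/q_2 = 99/2
  p_3/q_3 = 3218/65
  p_4/q_4 = 3317/67
  p_5/q_5 = 6535/132
  p_6/q_6 = 643747/13003
q_5 = 132 ≤ 315 < 13003 = q_6, so the answer is 6535/132.

6535/132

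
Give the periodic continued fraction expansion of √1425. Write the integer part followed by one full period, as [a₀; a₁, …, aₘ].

[37; 1, 2, 1, 74]

a₀ = ⌊√1425⌋ = 37.
With m₀=0, d₀=1 and mₖ₊₁ = dₖaₖ − mₖ, dₖ₊₁ = (n − mₖ₊₁²)/dₖ, aₖ₊₁ = ⌊(a₀+mₖ₊₁)/dₖ₊₁⌋:
  k=1: m=37, d=56, a=1
  k=2: m=19, d=19, a=2
  k=3: m=19, d=56, a=1
  k=4: m=37, d=1, a=74
d=1 and a=2a₀=74 at k=4, so the next step gives (m, d) = (37, 56) again — its k=1 value — and the period has length 4.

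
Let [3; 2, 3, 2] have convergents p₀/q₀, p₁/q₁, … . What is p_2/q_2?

24/7

Using pₖ = aₖpₖ₋₁ + pₖ₋₂, qₖ = aₖqₖ₋₁ + qₖ₋₂ (with p₋₁=1, p₋₂=0, q₋₁=0, q₋₂=1):
  k=0: a=3, p=3, q=1
  k=1: a=2, p=7, q=2
  k=2: a=3, p=24, q=7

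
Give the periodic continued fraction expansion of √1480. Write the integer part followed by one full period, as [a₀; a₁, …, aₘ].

a₀ = ⌊√1480⌋ = 38.
With m₀=0, d₀=1 and mₖ₊₁ = dₖaₖ − mₖ, dₖ₊₁ = (n − mₖ₊₁²)/dₖ, aₖ₊₁ = ⌊(a₀+mₖ₊₁)/dₖ₊₁⌋:
  k=1: m=38, d=36, a=2
  k=2: m=34, d=9, a=8
  k=3: m=38, d=4, a=19
  k=4: m=38, d=9, a=8
  k=5: m=34, d=36, a=2
  k=6: m=38, d=1, a=76
d=1 and a=2a₀=76 at k=6, so the next step gives (m, d) = (38, 36) again — its k=1 value — and the period has length 6.

[38; 2, 8, 19, 8, 2, 76]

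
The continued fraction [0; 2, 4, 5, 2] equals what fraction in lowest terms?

46/103

Fold from the inside: start with 2/1.
  5 + 1/2 = 11/2
  4 + 2/11 = 46/11
  2 + 11/46 = 103/46
  0 + 46/103 = 46/103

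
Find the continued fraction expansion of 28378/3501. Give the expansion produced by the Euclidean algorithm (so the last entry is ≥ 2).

[8; 9, 2, 6, 9, 3]

28378 = 8*3501 + 370
3501 = 9*370 + 171
370 = 2*171 + 28
171 = 6*28 + 3
28 = 9*3 + 1
3 = 3*1 + 0  (stop)
So 28378/3501 = [8; 9, 2, 6, 9, 3].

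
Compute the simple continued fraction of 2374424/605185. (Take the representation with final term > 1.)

[3; 1, 12, 15, 19, 8, 1, 17]

2374424 = 3·605185 + 558869
605185 = 1·558869 + 46316
558869 = 12·46316 + 3077
46316 = 15·3077 + 161
3077 = 19·161 + 18
161 = 8·18 + 17
18 = 1·17 + 1
17 = 17·1 + 0  (stop)
So 2374424/605185 = [3; 1, 12, 15, 19, 8, 1, 17].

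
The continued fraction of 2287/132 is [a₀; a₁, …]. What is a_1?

2287 = 17·132 + 43   →  a_0 = 17
132 = 3·43 + 3   →  a_1 = 3

3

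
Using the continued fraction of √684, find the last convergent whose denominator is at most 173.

4263/163

√684 = [26; 6, 1, 1, 12, 1, 1, 6, 52, …] (period length 8).
Convergents:
  p_0/q_0 = 26/1
  p_1/q_1 = 157/6
  p_2/q_2 = 183/7
  p_3/q_3 = 340/13
  p_4/q_4 = 4263/163
  p_5/q_5 = 4603/176
q_4 = 163 ≤ 173 < 176 = q_5, so the answer is 4263/163.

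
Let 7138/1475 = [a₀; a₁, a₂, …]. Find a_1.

7138 = 4·1475 + 1238   →  a_0 = 4
1475 = 1·1238 + 237   →  a_1 = 1

1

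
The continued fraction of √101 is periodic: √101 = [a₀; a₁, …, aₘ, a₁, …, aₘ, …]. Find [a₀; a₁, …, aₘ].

[10; 20]

a₀ = ⌊√101⌋ = 10.
With m₀=0, d₀=1 and mₖ₊₁ = dₖaₖ − mₖ, dₖ₊₁ = (n − mₖ₊₁²)/dₖ, aₖ₊₁ = ⌊(a₀+mₖ₊₁)/dₖ₊₁⌋:
  k=1: m=10, d=1, a=20
d=1 and a=2a₀=20 at k=1, so the next step gives (m, d) = (10, 1) again — its k=1 value — and the period has length 1.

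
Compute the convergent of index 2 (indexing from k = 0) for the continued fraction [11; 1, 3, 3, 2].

47/4

Using pₖ = aₖpₖ₋₁ + pₖ₋₂, qₖ = aₖqₖ₋₁ + qₖ₋₂ (with p₋₁=1, p₋₂=0, q₋₁=0, q₋₂=1):
  k=0: a=11, p=11, q=1
  k=1: a=1, p=12, q=1
  k=2: a=3, p=47, q=4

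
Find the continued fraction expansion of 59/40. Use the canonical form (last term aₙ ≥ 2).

59 = 1×40 + 19
40 = 2×19 + 2
19 = 9×2 + 1
2 = 2×1 + 0  (stop)
So 59/40 = [1; 2, 9, 2].

[1; 2, 9, 2]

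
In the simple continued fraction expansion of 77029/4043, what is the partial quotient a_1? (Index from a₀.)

77029 = 19·4043 + 212   →  a_0 = 19
4043 = 19·212 + 15   →  a_1 = 19

19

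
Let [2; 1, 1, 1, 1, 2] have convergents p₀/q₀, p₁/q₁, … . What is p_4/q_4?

13/5

Using pₖ = aₖpₖ₋₁ + pₖ₋₂, qₖ = aₖqₖ₋₁ + qₖ₋₂ (with p₋₁=1, p₋₂=0, q₋₁=0, q₋₂=1):
  k=0: a=2, p=2, q=1
  k=1: a=1, p=3, q=1
  k=2: a=1, p=5, q=2
  k=3: a=1, p=8, q=3
  k=4: a=1, p=13, q=5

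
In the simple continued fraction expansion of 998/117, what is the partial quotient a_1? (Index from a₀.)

1

998 = 8·117 + 62   →  a_0 = 8
117 = 1·62 + 55   →  a_1 = 1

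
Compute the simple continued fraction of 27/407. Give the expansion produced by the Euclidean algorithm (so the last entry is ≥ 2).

27 = 0×407 + 27
407 = 15×27 + 2
27 = 13×2 + 1
2 = 2×1 + 0  (stop)
So 27/407 = [0; 15, 13, 2].

[0; 15, 13, 2]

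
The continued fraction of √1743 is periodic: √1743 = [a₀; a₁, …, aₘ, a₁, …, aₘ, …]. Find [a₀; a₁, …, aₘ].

a₀ = ⌊√1743⌋ = 41.
With m₀=0, d₀=1 and mₖ₊₁ = dₖaₖ − mₖ, dₖ₊₁ = (n − mₖ₊₁²)/dₖ, aₖ₊₁ = ⌊(a₀+mₖ₊₁)/dₖ₊₁⌋:
  k=1: m=41, d=62, a=1
  k=2: m=21, d=21, a=2
  k=3: m=21, d=62, a=1
  k=4: m=41, d=1, a=82
d=1 and a=2a₀=82 at k=4, so the next step gives (m, d) = (41, 62) again — its k=1 value — and the period has length 4.

[41; 1, 2, 1, 82]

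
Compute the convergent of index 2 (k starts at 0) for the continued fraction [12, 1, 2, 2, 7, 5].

38/3

Using pₖ = aₖpₖ₋₁ + pₖ₋₂, qₖ = aₖqₖ₋₁ + qₖ₋₂ (with p₋₁=1, p₋₂=0, q₋₁=0, q₋₂=1):
  k=0: a=12, p=12, q=1
  k=1: a=1, p=13, q=1
  k=2: a=2, p=38, q=3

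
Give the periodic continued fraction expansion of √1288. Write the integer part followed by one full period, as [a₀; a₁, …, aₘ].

[35; 1, 7, 1, 70]

a₀ = ⌊√1288⌋ = 35.
With m₀=0, d₀=1 and mₖ₊₁ = dₖaₖ − mₖ, dₖ₊₁ = (n − mₖ₊₁²)/dₖ, aₖ₊₁ = ⌊(a₀+mₖ₊₁)/dₖ₊₁⌋:
  k=1: m=35, d=63, a=1
  k=2: m=28, d=8, a=7
  k=3: m=28, d=63, a=1
  k=4: m=35, d=1, a=70
d=1 and a=2a₀=70 at k=4, so the next step gives (m, d) = (35, 63) again — its k=1 value — and the period has length 4.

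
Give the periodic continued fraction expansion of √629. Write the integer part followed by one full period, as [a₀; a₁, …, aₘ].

[25; 12, 1, 1, 12, 50]

a₀ = ⌊√629⌋ = 25.
With m₀=0, d₀=1 and mₖ₊₁ = dₖaₖ − mₖ, dₖ₊₁ = (n − mₖ₊₁²)/dₖ, aₖ₊₁ = ⌊(a₀+mₖ₊₁)/dₖ₊₁⌋:
  k=1: m=25, d=4, a=12
  k=2: m=23, d=25, a=1
  k=3: m=2, d=25, a=1
  k=4: m=23, d=4, a=12
  k=5: m=25, d=1, a=50
d=1 and a=2a₀=50 at k=5, so the next step gives (m, d) = (25, 4) again — its k=1 value — and the period has length 5.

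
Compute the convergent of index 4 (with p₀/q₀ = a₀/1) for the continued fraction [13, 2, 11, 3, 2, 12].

2224/165

Using pₖ = aₖpₖ₋₁ + pₖ₋₂, qₖ = aₖqₖ₋₁ + qₖ₋₂ (with p₋₁=1, p₋₂=0, q₋₁=0, q₋₂=1):
  k=0: a=13, p=13, q=1
  k=1: a=2, p=27, q=2
  k=2: a=11, p=310, q=23
  k=3: a=3, p=957, q=71
  k=4: a=2, p=2224, q=165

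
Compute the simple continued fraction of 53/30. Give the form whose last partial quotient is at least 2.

[1; 1, 3, 3, 2]

53 = 1·30 + 23
30 = 1·23 + 7
23 = 3·7 + 2
7 = 3·2 + 1
2 = 2·1 + 0  (stop)
So 53/30 = [1; 1, 3, 3, 2].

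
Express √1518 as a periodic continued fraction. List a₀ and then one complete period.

[38; 1, 24, 1, 76]

a₀ = ⌊√1518⌋ = 38.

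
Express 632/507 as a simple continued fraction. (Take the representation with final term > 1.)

[1; 4, 17, 1, 6]

632 = 1·507 + 125
507 = 4·125 + 7
125 = 17·7 + 6
7 = 1·6 + 1
6 = 6·1 + 0  (stop)
So 632/507 = [1; 4, 17, 1, 6].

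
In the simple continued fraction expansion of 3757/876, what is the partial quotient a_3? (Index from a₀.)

3757 = 4·876 + 253   →  a_0 = 4
876 = 3·253 + 117   →  a_1 = 3
253 = 2·117 + 19   →  a_2 = 2
117 = 6·19 + 3   →  a_3 = 6

6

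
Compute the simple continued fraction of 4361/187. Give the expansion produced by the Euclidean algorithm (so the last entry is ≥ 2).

4361 = 23·187 + 60
187 = 3·60 + 7
60 = 8·7 + 4
7 = 1·4 + 3
4 = 1·3 + 1
3 = 3·1 + 0  (stop)
So 4361/187 = [23; 3, 8, 1, 1, 3].

[23; 3, 8, 1, 1, 3]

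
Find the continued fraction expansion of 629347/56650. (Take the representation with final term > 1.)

[11; 9, 7, 15, 8, 3, 2]

629347 = 11*56650 + 6197
56650 = 9*6197 + 877
6197 = 7*877 + 58
877 = 15*58 + 7
58 = 8*7 + 2
7 = 3*2 + 1
2 = 2*1 + 0  (stop)
So 629347/56650 = [11; 9, 7, 15, 8, 3, 2].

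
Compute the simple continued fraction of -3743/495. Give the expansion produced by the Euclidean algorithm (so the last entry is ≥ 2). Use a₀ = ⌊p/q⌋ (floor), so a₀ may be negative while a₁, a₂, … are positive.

[-8; 2, 3, 1, 1, 3, 1, 6]

-3743 = -8·495 + 217
495 = 2·217 + 61
217 = 3·61 + 34
61 = 1·34 + 27
34 = 1·27 + 7
27 = 3·7 + 6
7 = 1·6 + 1
6 = 6·1 + 0  (stop)
So -3743/495 = [-8; 2, 3, 1, 1, 3, 1, 6].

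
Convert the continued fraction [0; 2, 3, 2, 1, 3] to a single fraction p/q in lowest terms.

Fold from the inside: start with 3/1.
  1 + 1/3 = 4/3
  2 + 3/4 = 11/4
  3 + 4/11 = 37/11
  2 + 11/37 = 85/37
  0 + 37/85 = 37/85

37/85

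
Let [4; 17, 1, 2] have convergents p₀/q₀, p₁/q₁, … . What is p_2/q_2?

73/18

Using pₖ = aₖpₖ₋₁ + pₖ₋₂, qₖ = aₖqₖ₋₁ + qₖ₋₂ (with p₋₁=1, p₋₂=0, q₋₁=0, q₋₂=1):
  k=0: a=4, p=4, q=1
  k=1: a=17, p=69, q=17
  k=2: a=1, p=73, q=18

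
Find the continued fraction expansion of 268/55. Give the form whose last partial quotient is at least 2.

268 = 4·55 + 48
55 = 1·48 + 7
48 = 6·7 + 6
7 = 1·6 + 1
6 = 6·1 + 0  (stop)
So 268/55 = [4; 1, 6, 1, 6].

[4; 1, 6, 1, 6]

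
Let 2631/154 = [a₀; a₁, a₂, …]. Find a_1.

2631 = 17·154 + 13   →  a_0 = 17
154 = 11·13 + 11   →  a_1 = 11

11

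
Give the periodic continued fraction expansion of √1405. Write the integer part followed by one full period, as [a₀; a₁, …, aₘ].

a₀ = ⌊√1405⌋ = 37.

[37; 2, 14, 2, 74]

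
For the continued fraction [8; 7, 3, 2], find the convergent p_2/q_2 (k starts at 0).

179/22

Using pₖ = aₖpₖ₋₁ + pₖ₋₂, qₖ = aₖqₖ₋₁ + qₖ₋₂ (with p₋₁=1, p₋₂=0, q₋₁=0, q₋₂=1):
  k=0: a=8, p=8, q=1
  k=1: a=7, p=57, q=7
  k=2: a=3, p=179, q=22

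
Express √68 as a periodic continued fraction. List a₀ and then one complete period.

a₀ = ⌊√68⌋ = 8.

[8; 4, 16]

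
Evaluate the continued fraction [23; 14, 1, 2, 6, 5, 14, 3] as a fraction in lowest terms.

1446693/62714

Fold from the inside: start with 3/1.
  14 + 1/3 = 43/3
  5 + 3/43 = 218/43
  6 + 43/218 = 1351/218
  2 + 218/1351 = 2920/1351
  1 + 1351/2920 = 4271/2920
  14 + 2920/4271 = 62714/4271
  23 + 4271/62714 = 1446693/62714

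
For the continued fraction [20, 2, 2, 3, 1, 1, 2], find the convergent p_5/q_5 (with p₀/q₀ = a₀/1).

796/39

Using pₖ = aₖpₖ₋₁ + pₖ₋₂, qₖ = aₖqₖ₋₁ + qₖ₋₂ (with p₋₁=1, p₋₂=0, q₋₁=0, q₋₂=1):
  k=0: a=20, p=20, q=1
  k=1: a=2, p=41, q=2
  k=2: a=2, p=102, q=5
  k=3: a=3, p=347, q=17
  k=4: a=1, p=449, q=22
  k=5: a=1, p=796, q=39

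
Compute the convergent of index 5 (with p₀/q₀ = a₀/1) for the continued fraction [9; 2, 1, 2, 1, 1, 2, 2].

Using pₖ = aₖpₖ₋₁ + pₖ₋₂, qₖ = aₖqₖ₋₁ + qₖ₋₂ (with p₋₁=1, p₋₂=0, q₋₁=0, q₋₂=1):
  k=0: a=9, p=9, q=1
  k=1: a=2, p=19, q=2
  k=2: a=1, p=28, q=3
  k=3: a=2, p=75, q=8
  k=4: a=1, p=103, q=11
  k=5: a=1, p=178, q=19

178/19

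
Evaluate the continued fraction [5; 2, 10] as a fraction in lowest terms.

115/21

Using pₖ = aₖpₖ₋₁ + pₖ₋₂ and qₖ = aₖqₖ₋₁ + qₖ₋₂:
  k=0: a=5, p=5, q=1
  k=1: a=2, p=11, q=2
  k=2: a=10, p=115, q=21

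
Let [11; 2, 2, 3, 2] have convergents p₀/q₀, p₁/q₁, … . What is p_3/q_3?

194/17

Using pₖ = aₖpₖ₋₁ + pₖ₋₂, qₖ = aₖqₖ₋₁ + qₖ₋₂ (with p₋₁=1, p₋₂=0, q₋₁=0, q₋₂=1):
  k=0: a=11, p=11, q=1
  k=1: a=2, p=23, q=2
  k=2: a=2, p=57, q=5
  k=3: a=3, p=194, q=17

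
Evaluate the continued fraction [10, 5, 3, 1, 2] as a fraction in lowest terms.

Fold from the inside: start with 2/1.
  1 + 1/2 = 3/2
  3 + 2/3 = 11/3
  5 + 3/11 = 58/11
  10 + 11/58 = 591/58

591/58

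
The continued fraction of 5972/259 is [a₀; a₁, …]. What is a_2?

3

5972 = 23·259 + 15   →  a_0 = 23
259 = 17·15 + 4   →  a_1 = 17
15 = 3·4 + 3   →  a_2 = 3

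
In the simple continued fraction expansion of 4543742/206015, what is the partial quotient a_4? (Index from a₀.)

3

4543742 = 22·206015 + 11412   →  a_0 = 22
206015 = 18·11412 + 599   →  a_1 = 18
11412 = 19·599 + 31   →  a_2 = 19
599 = 19·31 + 10   →  a_3 = 19
31 = 3·10 + 1   →  a_4 = 3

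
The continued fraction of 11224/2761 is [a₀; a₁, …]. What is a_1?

15

11224 = 4·2761 + 180   →  a_0 = 4
2761 = 15·180 + 61   →  a_1 = 15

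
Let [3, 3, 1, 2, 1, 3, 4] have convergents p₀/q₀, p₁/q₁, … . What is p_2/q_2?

13/4

Using pₖ = aₖpₖ₋₁ + pₖ₋₂, qₖ = aₖqₖ₋₁ + qₖ₋₂ (with p₋₁=1, p₋₂=0, q₋₁=0, q₋₂=1):
  k=0: a=3, p=3, q=1
  k=1: a=3, p=10, q=3
  k=2: a=1, p=13, q=4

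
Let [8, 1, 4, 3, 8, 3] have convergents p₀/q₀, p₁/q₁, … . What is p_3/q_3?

141/16

Using pₖ = aₖpₖ₋₁ + pₖ₋₂, qₖ = aₖqₖ₋₁ + qₖ₋₂ (with p₋₁=1, p₋₂=0, q₋₁=0, q₋₂=1):
  k=0: a=8, p=8, q=1
  k=1: a=1, p=9, q=1
  k=2: a=4, p=44, q=5
  k=3: a=3, p=141, q=16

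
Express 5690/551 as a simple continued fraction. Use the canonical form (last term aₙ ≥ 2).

[10; 3, 16, 2, 1, 3]

5690 = 10×551 + 180
551 = 3×180 + 11
180 = 16×11 + 4
11 = 2×4 + 3
4 = 1×3 + 1
3 = 3×1 + 0  (stop)
So 5690/551 = [10; 3, 16, 2, 1, 3].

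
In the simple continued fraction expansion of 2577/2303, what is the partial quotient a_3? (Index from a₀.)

2

2577 = 1·2303 + 274   →  a_0 = 1
2303 = 8·274 + 111   →  a_1 = 8
274 = 2·111 + 52   →  a_2 = 2
111 = 2·52 + 7   →  a_3 = 2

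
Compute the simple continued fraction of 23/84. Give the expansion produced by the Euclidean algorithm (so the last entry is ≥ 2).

23 = 0*84 + 23
84 = 3*23 + 15
23 = 1*15 + 8
15 = 1*8 + 7
8 = 1*7 + 1
7 = 7*1 + 0  (stop)
So 23/84 = [0; 3, 1, 1, 1, 7].

[0; 3, 1, 1, 1, 7]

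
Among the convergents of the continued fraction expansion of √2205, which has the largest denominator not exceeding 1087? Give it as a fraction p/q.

√2205 = [46; 1, 22, 2, 22, 1, 92, …] (period length 6).
Convergents:
  p_0/q_0 = 46/1
  p_1/q_1 = 47/1
  p_2/q_2 = 1080/23
  p_3/q_3 = 2207/47
  p_4/q_4 = 49634/1057
  p_5/q_5 = 51841/1104
q_4 = 1057 ≤ 1087 < 1104 = q_5, so the answer is 49634/1057.

49634/1057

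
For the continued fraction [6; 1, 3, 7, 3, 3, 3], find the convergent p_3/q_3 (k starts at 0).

196/29

Using pₖ = aₖpₖ₋₁ + pₖ₋₂, qₖ = aₖqₖ₋₁ + qₖ₋₂ (with p₋₁=1, p₋₂=0, q₋₁=0, q₋₂=1):
  k=0: a=6, p=6, q=1
  k=1: a=1, p=7, q=1
  k=2: a=3, p=27, q=4
  k=3: a=7, p=196, q=29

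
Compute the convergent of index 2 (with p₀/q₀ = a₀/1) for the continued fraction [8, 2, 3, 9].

Using pₖ = aₖpₖ₋₁ + pₖ₋₂, qₖ = aₖqₖ₋₁ + qₖ₋₂ (with p₋₁=1, p₋₂=0, q₋₁=0, q₋₂=1):
  k=0: a=8, p=8, q=1
  k=1: a=2, p=17, q=2
  k=2: a=3, p=59, q=7

59/7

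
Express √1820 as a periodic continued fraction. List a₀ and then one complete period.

a₀ = ⌊√1820⌋ = 42.

[42; 1, 1, 1, 20, 1, 1, 1, 84]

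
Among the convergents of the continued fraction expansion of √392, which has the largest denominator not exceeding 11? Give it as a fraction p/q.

√392 = [19; 1, 3, 1, 38, …] (period length 4).
Convergents:
  p_0/q_0 = 19/1
  p_1/q_1 = 20/1
  p_2/q_2 = 79/4
  p_3/q_3 = 99/5
  p_4/q_4 = 3841/194
q_3 = 5 ≤ 11 < 194 = q_4, so the answer is 99/5.

99/5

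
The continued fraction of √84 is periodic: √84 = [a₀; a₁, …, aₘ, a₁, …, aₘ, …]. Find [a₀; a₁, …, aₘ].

a₀ = ⌊√84⌋ = 9.
With m₀=0, d₀=1 and mₖ₊₁ = dₖaₖ − mₖ, dₖ₊₁ = (n − mₖ₊₁²)/dₖ, aₖ₊₁ = ⌊(a₀+mₖ₊₁)/dₖ₊₁⌋:
  k=1: m=9, d=3, a=6
  k=2: m=9, d=1, a=18
d=1 and a=2a₀=18 at k=2, so the next step gives (m, d) = (9, 3) again — its k=1 value — and the period has length 2.

[9; 6, 18]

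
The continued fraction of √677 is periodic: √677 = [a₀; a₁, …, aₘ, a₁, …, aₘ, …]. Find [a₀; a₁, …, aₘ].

a₀ = ⌊√677⌋ = 26.
With m₀=0, d₀=1 and mₖ₊₁ = dₖaₖ − mₖ, dₖ₊₁ = (n − mₖ₊₁²)/dₖ, aₖ₊₁ = ⌊(a₀+mₖ₊₁)/dₖ₊₁⌋:
  k=1: m=26, d=1, a=52
d=1 and a=2a₀=52 at k=1, so the next step gives (m, d) = (26, 1) again — its k=1 value — and the period has length 1.

[26; 52]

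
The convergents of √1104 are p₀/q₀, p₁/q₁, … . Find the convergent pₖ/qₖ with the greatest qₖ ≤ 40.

731/22

√1104 = [33; 4, 2, 2, 2, 4, 66, …] (period length 6).
Convergents:
  p_0/q_0 = 33/1
  p_1/q_1 = 133/4
  p_2/q_2 = 299/9
  p_3/q_3 = 731/22
  p_4/q_4 = 1761/53
q_3 = 22 ≤ 40 < 53 = q_4, so the answer is 731/22.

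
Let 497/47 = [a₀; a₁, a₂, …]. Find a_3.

2

497 = 10·47 + 27   →  a_0 = 10
47 = 1·27 + 20   →  a_1 = 1
27 = 1·20 + 7   →  a_2 = 1
20 = 2·7 + 6   →  a_3 = 2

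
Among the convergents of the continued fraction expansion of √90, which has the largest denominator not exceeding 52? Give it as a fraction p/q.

√90 = [9; 2, 18, …] (period length 2).
Convergents:
  p_0/q_0 = 9/1
  p_1/q_1 = 19/2
  p_2/q_2 = 351/37
  p_3/q_3 = 721/76
q_2 = 37 ≤ 52 < 76 = q_3, so the answer is 351/37.

351/37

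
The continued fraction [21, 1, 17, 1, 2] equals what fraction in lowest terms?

Fold from the inside: start with 2/1.
  1 + 1/2 = 3/2
  17 + 2/3 = 53/3
  1 + 3/53 = 56/53
  21 + 53/56 = 1229/56

1229/56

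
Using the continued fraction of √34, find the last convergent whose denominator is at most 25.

√34 = [5; 1, 4, 1, 10, …] (period length 4).
Convergents:
  p_0/q_0 = 5/1
  p_1/q_1 = 6/1
  p_2/q_2 = 29/5
  p_3/q_3 = 35/6
  p_4/q_4 = 379/65
q_3 = 6 ≤ 25 < 65 = q_4, so the answer is 35/6.

35/6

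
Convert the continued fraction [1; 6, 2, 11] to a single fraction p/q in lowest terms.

172/149

Using pₖ = aₖpₖ₋₁ + pₖ₋₂ and qₖ = aₖqₖ₋₁ + qₖ₋₂:
  k=0: a=1, p=1, q=1
  k=1: a=6, p=7, q=6
  k=2: a=2, p=15, q=13
  k=3: a=11, p=172, q=149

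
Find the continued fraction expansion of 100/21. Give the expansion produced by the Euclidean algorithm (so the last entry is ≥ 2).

100 = 4·21 + 16
21 = 1·16 + 5
16 = 3·5 + 1
5 = 5·1 + 0  (stop)
So 100/21 = [4; 1, 3, 5].

[4; 1, 3, 5]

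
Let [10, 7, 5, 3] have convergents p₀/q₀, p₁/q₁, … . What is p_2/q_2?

365/36

Using pₖ = aₖpₖ₋₁ + pₖ₋₂, qₖ = aₖqₖ₋₁ + qₖ₋₂ (with p₋₁=1, p₋₂=0, q₋₁=0, q₋₂=1):
  k=0: a=10, p=10, q=1
  k=1: a=7, p=71, q=7
  k=2: a=5, p=365, q=36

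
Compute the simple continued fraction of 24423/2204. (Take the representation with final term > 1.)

24423 = 11·2204 + 179
2204 = 12·179 + 56
179 = 3·56 + 11
56 = 5·11 + 1
11 = 11·1 + 0  (stop)
So 24423/2204 = [11; 12, 3, 5, 11].

[11; 12, 3, 5, 11]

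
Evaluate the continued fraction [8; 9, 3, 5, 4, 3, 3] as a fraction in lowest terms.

Fold from the inside: start with 3/1.
  3 + 1/3 = 10/3
  4 + 3/10 = 43/10
  5 + 10/43 = 225/43
  3 + 43/225 = 718/225
  9 + 225/718 = 6687/718
  8 + 718/6687 = 54214/6687

54214/6687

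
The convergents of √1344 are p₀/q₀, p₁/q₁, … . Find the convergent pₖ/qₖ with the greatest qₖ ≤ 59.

√1344 = [36; 1, 1, 1, 17, 1, 1, 1, 72, …] (period length 8).
Convergents:
  p_0/q_0 = 36/1
  p_1/q_1 = 37/1
  p_2/q_2 = 73/2
  p_3/q_3 = 110/3
  p_4/q_4 = 1943/53
  p_5/q_5 = 2053/56
  p_6/q_6 = 3996/109
q_5 = 56 ≤ 59 < 109 = q_6, so the answer is 2053/56.

2053/56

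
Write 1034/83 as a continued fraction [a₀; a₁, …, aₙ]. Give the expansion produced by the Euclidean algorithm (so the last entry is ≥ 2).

[12; 2, 5, 2, 3]

1034 = 12*83 + 38
83 = 2*38 + 7
38 = 5*7 + 3
7 = 2*3 + 1
3 = 3*1 + 0  (stop)
So 1034/83 = [12; 2, 5, 2, 3].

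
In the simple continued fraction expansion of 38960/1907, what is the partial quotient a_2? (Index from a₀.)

3

38960 = 20·1907 + 820   →  a_0 = 20
1907 = 2·820 + 267   →  a_1 = 2
820 = 3·267 + 19   →  a_2 = 3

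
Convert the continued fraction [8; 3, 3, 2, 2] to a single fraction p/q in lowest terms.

465/56

Fold from the inside: start with 2/1.
  2 + 1/2 = 5/2
  3 + 2/5 = 17/5
  3 + 5/17 = 56/17
  8 + 17/56 = 465/56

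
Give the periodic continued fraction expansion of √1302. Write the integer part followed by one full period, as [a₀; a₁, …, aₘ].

a₀ = ⌊√1302⌋ = 36.
With m₀=0, d₀=1 and mₖ₊₁ = dₖaₖ − mₖ, dₖ₊₁ = (n − mₖ₊₁²)/dₖ, aₖ₊₁ = ⌊(a₀+mₖ₊₁)/dₖ₊₁⌋:
  k=1: m=36, d=6, a=12
  k=2: m=36, d=1, a=72
d=1 and a=2a₀=72 at k=2, so the next step gives (m, d) = (36, 6) again — its k=1 value — and the period has length 2.

[36; 12, 72]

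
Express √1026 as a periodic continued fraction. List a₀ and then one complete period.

a₀ = ⌊√1026⌋ = 32.
With m₀=0, d₀=1 and mₖ₊₁ = dₖaₖ − mₖ, dₖ₊₁ = (n − mₖ₊₁²)/dₖ, aₖ₊₁ = ⌊(a₀+mₖ₊₁)/dₖ₊₁⌋:
  k=1: m=32, d=2, a=32
  k=2: m=32, d=1, a=64
d=1 and a=2a₀=64 at k=2, so the next step gives (m, d) = (32, 2) again — its k=1 value — and the period has length 2.

[32; 32, 64]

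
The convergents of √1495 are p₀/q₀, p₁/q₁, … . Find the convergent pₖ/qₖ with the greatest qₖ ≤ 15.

116/3

√1495 = [38; 1, 1, 1, 76, …] (period length 4).
Convergents:
  p_0/q_0 = 38/1
  p_1/q_1 = 39/1
  p_2/q_2 = 77/2
  p_3/q_3 = 116/3
  p_4/q_4 = 8893/230
q_3 = 3 ≤ 15 < 230 = q_4, so the answer is 116/3.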